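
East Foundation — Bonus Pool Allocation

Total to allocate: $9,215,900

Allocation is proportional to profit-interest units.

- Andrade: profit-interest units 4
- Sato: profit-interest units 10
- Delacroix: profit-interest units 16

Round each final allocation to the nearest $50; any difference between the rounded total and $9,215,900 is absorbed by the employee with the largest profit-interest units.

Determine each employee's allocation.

Profit-interest units total: 4 + 10 + 16 = 30.
Proportional shares: Andrade 1,228,786.67; Sato 3,071,966.67; Delacroix 4,915,146.67.
After rounding ($50): Andrade $1,228,800; Sato $3,071,950; Delacroix $4,915,150. Sum = $9,215,900.
Sum already equals the total — no adjustment.

Andrade: $1,228,800 | Sato: $3,071,950 | Delacroix: $4,915,150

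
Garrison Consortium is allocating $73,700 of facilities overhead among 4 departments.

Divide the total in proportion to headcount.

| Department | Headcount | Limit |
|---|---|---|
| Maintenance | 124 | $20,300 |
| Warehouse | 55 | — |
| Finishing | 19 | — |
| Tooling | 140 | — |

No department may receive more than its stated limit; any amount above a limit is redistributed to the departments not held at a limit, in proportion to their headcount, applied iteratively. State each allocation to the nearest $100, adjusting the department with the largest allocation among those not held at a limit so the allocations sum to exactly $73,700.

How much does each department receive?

Maintenance: $20,300; Warehouse: $13,700; Finishing: $4,700; Tooling: $35,000

Sum of headcount: 338.
Pro-rata shares before constraints: Maintenance 27,037.87; Warehouse 11,992.60; Finishing 4,142.90; Tooling 30,526.63.
Capped: Maintenance ($20,300); residual $53,400 reallocated over remaining headcount 214.
Remaining shares: Warehouse 13,724.30 → $13,700; Finishing 4,741.12 → $4,700; Tooling 34,934.58 → $34,900.
Rounding difference +$100 applied to Tooling → $35,000.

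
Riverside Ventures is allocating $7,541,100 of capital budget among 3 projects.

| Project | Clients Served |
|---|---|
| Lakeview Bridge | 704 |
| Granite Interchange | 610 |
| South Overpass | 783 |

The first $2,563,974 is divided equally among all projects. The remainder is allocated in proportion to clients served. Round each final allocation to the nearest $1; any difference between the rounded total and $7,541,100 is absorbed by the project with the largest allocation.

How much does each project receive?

Equal tier: $2,563,974 ÷ 3 = $854,658 apiece.
Remainder $4,977,126 by clients served (total 2,097): Lakeview Bridge 1,670,909.25 → $1,670,909; Granite Interchange 1,447,804.89 → $1,447,805; South Overpass 1,858,411.85 → $1,858,412.
Totals: Lakeview Bridge $854,658 + $1,670,909 = $2,525,567; Granite Interchange $854,658 + $1,447,805 = $2,302,463; South Overpass $854,658 + $1,858,412 = $2,713,070.

Lakeview Bridge: $2,525,567 · Granite Interchange: $2,302,463 · South Overpass: $2,713,070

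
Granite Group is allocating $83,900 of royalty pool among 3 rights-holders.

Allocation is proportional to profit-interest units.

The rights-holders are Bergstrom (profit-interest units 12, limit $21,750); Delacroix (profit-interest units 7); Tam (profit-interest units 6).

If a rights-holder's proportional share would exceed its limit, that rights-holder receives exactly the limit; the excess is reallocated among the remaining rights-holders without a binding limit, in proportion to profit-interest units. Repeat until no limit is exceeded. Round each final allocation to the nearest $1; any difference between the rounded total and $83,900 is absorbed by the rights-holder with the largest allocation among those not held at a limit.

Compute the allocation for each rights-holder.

Profit-interest units total: 25.
Proportional shares (ignoring caps): Bergstrom 40,272.00; Delacroix 23,492.00; Tam 20,136.00.
Cap binds for Bergstrom ($21,750); remaining pool $62,150 reallocated over remaining profit-interest units 13.
Remaining shares: Delacroix 33,465.38 → $33,465; Tam 28,684.62 → $28,685.

Bergstrom: $21,750 | Delacroix: $33,465 | Tam: $28,685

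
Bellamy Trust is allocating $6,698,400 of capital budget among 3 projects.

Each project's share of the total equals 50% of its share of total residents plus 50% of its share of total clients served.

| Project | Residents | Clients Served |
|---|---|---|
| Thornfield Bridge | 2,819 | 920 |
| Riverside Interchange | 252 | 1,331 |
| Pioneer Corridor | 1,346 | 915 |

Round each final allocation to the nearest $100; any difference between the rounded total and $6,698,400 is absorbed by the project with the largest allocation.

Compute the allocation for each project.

Thornfield Bridge: $3,110,700 | Riverside Interchange: $1,599,100 | Pioneer Corridor: $1,988,600

Residents total 4,417; clients served total 3,166.
Combined weights (50% residents + 50% clients served): Thornfield Bridge 0.4644; Riverside Interchange 0.2387; Pioneer Corridor 0.2969.
Unrounded shares: Thornfield Bridge 3,110,748.60; Riverside Interchange 1,599,097.62; Pioneer Corridor 1,988,553.78.
Rounded to nearest $100: Thornfield Bridge $3,110,700; Riverside Interchange $1,599,100; Pioneer Corridor $1,988,600. Sum = $6,698,400.
Sum already equals the total — no adjustment.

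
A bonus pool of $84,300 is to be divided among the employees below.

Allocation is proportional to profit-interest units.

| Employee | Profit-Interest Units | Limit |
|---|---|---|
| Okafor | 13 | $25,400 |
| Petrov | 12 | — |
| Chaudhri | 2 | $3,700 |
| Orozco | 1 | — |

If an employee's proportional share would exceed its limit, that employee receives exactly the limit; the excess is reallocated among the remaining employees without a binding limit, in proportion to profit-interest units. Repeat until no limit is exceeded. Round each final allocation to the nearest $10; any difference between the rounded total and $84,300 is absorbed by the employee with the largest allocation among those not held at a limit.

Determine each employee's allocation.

Sum of profit-interest units: 28.
Unconstrained shares: Okafor 39,139.29; Petrov 36,128.57; Chaudhri 6,021.43; Orozco 3,010.71.
Cap binds for Okafor ($25,400), Chaudhri ($3,700); balance $55,200 reallocated over remaining profit-interest units 13.
Remaining shares: Petrov 50,953.85 → $50,950; Orozco 4,246.15 → $4,250.

Okafor: $25,400 · Petrov: $50,950 · Chaudhri: $3,700 · Orozco: $4,250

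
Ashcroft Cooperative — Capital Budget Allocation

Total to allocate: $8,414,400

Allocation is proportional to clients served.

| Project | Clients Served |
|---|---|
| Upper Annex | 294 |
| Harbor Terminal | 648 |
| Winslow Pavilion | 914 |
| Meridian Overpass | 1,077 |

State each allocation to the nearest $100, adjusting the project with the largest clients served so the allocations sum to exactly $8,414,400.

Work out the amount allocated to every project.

Total clients served = 2,933.
Unrounded shares: Upper Annex 294/2,933 × $8,414,400 = 843,448.21; Harbor Terminal 648/2,933 × $8,414,400 = 1,859,028.71; Winslow Pavilion 914/2,933 × $8,414,400 = 2,622,148.52; Meridian Overpass 1,077/2,933 × $8,414,400 = 3,089,774.57.
After rounding ($100): Upper Annex $843,400; Harbor Terminal $1,859,000; Winslow Pavilion $2,622,100; Meridian Overpass $3,089,800. Sum = $8,414,300.
Difference $8,414,400 − $8,414,300 = +$100 applied to largest clients served (Meridian Overpass): Meridian Overpass becomes $3,089,900.

Upper Annex: $843,400; Harbor Terminal: $1,859,000; Winslow Pavilion: $2,622,100; Meridian Overpass: $3,089,900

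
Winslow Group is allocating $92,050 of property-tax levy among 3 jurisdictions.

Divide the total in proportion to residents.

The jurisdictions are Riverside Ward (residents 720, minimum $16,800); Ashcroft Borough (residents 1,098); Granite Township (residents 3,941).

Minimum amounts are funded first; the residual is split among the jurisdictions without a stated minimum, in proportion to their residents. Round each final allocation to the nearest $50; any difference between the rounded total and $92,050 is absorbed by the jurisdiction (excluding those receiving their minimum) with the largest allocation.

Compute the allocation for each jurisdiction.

Minimums first: Riverside Ward $16,800. Remaining pool $75,250.
Remaining pool split over remaining residents 5,039: Ashcroft Borough 16,397.00 → $16,400; Granite Township 58,853.00 → $58,850.

Riverside Ward: $16,800 · Ashcroft Borough: $16,400 · Granite Township: $58,850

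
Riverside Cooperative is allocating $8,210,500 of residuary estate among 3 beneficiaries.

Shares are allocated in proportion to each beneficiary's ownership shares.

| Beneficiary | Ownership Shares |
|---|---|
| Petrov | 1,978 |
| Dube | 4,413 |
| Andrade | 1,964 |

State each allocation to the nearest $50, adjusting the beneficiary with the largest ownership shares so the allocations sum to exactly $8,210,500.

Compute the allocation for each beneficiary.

Petrov: $1,943,800; Dube: $4,336,650; Andrade: $1,930,050

Total ownership shares = 1,978 + 4,413 + 1,964 = 8,355.
Proportional shares: Petrov 1,943,790.42; Dube 4,336,677.02; Andrade 1,930,032.56.
After rounding ($50): Petrov $1,943,800; Dube $4,336,700; Andrade $1,930,050. Sum = $8,210,550.
Difference $8,210,500 − $8,210,550 = −$50 applied to largest ownership shares (Dube): Dube becomes $4,336,650.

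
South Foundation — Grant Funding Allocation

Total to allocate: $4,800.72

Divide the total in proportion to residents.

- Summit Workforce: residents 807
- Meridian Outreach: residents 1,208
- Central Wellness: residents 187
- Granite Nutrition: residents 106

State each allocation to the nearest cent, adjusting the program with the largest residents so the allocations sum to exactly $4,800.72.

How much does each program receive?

Residents total: 807 + 1,208 + 187 + 106 = 2,308.
Pro-rata amounts: Summit Workforce 1,678.5880; Meridian Outreach 2,512.6819; Central Wellness 388.9665; Granite Nutrition 220.4837.
After rounding (cent): Summit Workforce $1,678.59; Meridian Outreach $2,512.68; Central Wellness $388.97; Granite Nutrition $220.48. Sum = $4,800.72.
No rounding difference to absorb.

Summit Workforce: $1,678.59 · Meridian Outreach: $2,512.68 · Central Wellness: $388.97 · Granite Nutrition: $220.48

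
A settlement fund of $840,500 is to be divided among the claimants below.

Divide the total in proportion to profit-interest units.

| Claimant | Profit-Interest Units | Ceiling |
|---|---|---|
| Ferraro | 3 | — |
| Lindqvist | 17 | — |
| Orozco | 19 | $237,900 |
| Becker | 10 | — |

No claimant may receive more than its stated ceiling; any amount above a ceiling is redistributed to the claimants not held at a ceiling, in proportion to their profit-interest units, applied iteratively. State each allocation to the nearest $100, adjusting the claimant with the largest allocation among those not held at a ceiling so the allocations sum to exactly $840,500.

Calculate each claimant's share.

Ferraro: $60,300 · Lindqvist: $341,400 · Orozco: $237,900 · Becker: $200,900

Profit-interest units total: 49.
Pro-rata shares before constraints: Ferraro 51,459.18; Lindqvist 291,602.04; Orozco 325,908.16; Becker 171,530.61.
Cap binds for Orozco ($237,900); remaining pool $602,600 reallocated over remaining profit-interest units 30.
Shares after redistribution: Ferraro 60,260.00 → $60,300; Lindqvist 341,473.33 → $341,500; Becker 200,866.67 → $200,900.
Rounding difference −$100 applied to Lindqvist → $341,400.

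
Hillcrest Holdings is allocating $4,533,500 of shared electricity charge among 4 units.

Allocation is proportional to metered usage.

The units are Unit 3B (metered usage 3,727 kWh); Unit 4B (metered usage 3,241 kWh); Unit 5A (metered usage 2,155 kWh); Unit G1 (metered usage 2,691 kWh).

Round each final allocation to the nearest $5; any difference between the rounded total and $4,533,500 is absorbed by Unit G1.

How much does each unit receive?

Unit 3B: $1,430,200 | Unit 4B: $1,243,700 | Unit 5A: $826,960 | Unit G1: $1,032,640

Metered usage total: 11,814.
Proportional shares: Unit 3B 3,727/11,814 × $4,533,500 = 1,430,197.60; Unit 4B 3,241/11,814 × $4,533,500 = 1,243,700.14; Unit 5A 2,155/11,814 × $4,533,500 = 826,958.90; Unit G1 2,691/11,814 × $4,533,500 = 1,032,643.35.
Rounded to nearest $5: Unit 3B $1,430,200; Unit 4B $1,243,700; Unit 5A $826,960; Unit G1 $1,032,645. Sum = $4,533,505.
Difference $4,533,500 − $4,533,505 = −$5 applied to Unit G1: Unit G1 becomes $1,032,640.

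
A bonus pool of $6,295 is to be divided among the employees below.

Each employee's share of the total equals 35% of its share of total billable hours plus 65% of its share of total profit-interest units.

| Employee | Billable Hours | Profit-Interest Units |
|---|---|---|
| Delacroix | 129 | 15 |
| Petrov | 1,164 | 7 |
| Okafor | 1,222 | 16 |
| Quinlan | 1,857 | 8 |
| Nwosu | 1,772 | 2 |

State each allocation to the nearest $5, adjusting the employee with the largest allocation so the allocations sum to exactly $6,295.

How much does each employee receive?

Totals — billable hours 6,144, profit-interest units 48.
Blended shares (35% billable hours + 65% profit-interest units): Delacroix 0.2105; Petrov 0.1611; Okafor 0.2863; Quinlan 0.2141; Nwosu 0.1280.
Raw shares: Delacroix 1,324.93; Petrov 1,014.13; Okafor 1,802.13; Quinlan 1,347.88; Nwosu 805.93.
Rounded to nearest $5: Delacroix $1,325; Petrov $1,015; Okafor $1,800; Quinlan $1,350; Nwosu $805. Sum = $6,295.
Sum already equals the total — no adjustment.

Delacroix: $1,325; Petrov: $1,015; Okafor: $1,800; Quinlan: $1,350; Nwosu: $805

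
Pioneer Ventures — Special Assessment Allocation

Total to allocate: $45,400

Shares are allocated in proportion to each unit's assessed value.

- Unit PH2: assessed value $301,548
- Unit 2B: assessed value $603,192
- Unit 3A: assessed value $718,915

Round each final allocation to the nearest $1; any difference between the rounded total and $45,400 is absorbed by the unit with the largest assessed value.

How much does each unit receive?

Combined assessed value = 301,548 + 603,192 + 718,915 = 1,623,655.
Raw shares: Unit PH2 8,431.77; Unit 2B 16,866.22; Unit 3A 20,102.02.
After rounding ($1): Unit PH2 $8,432; Unit 2B $16,866; Unit 3A $20,102. Sum = $45,400.
Rounded total matches; no reconciliation needed.

Unit PH2: $8,432; Unit 2B: $16,866; Unit 3A: $20,102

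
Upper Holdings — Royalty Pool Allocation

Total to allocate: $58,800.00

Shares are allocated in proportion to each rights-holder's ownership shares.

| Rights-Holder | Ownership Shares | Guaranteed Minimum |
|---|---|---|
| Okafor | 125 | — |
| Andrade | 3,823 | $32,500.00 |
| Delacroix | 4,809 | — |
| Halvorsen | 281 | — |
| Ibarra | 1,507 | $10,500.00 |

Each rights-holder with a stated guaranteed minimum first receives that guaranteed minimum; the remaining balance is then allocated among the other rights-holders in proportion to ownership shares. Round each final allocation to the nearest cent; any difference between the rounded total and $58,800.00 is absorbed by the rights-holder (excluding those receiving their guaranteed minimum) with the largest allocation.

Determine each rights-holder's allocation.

Minimums first: Andrade $32,500.00; Ibarra $10,500.00. Residual $15,800.00.
Residual split over remaining ownership shares 5,215: Okafor 378.7152 → $378.72; Delacroix 14,569.9329 → $14,569.93; Halvorsen 851.3519 → $851.35.

Okafor: $378.72 | Andrade: $32,500.00 | Delacroix: $14,569.93 | Halvorsen: $851.35 | Ibarra: $10,500.00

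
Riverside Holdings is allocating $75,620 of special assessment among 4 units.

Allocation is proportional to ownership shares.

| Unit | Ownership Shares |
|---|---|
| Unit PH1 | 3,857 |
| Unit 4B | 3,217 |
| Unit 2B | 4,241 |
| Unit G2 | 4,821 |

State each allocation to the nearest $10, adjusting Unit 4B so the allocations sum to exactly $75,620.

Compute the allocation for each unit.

Unit PH1: $18,080; Unit 4B: $15,070; Unit 2B: $19,880; Unit G2: $22,590

Ownership shares total: 16,136.
Unrounded shares: Unit PH1 3,857/16,136 × $75,620 = 18,075.50; Unit 4B 3,217/16,136 × $75,620 = 15,076.20; Unit 2B 4,241/16,136 × $75,620 = 19,875.09; Unit G2 4,821/16,136 × $75,620 = 22,593.21.
After rounding ($10): Unit PH1 $18,080; Unit 4B $15,080; Unit 2B $19,880; Unit G2 $22,590. Sum = $75,630.
Difference $75,620 − $75,630 = −$10 applied to Unit 4B: Unit 4B becomes $15,070.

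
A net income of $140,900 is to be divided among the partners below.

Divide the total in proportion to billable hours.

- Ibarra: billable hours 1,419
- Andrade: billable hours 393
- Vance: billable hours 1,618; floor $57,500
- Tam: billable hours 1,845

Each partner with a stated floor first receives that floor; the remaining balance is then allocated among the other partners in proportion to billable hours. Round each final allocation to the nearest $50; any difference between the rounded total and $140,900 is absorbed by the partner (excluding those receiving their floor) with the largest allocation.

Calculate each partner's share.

Ibarra: $32,350 | Andrade: $8,950 | Vance: $57,500 | Tam: $42,100

Guaranteed amounts: Vance $57,500. Balance $83,400.
Balance split over remaining billable hours 3,657: Ibarra 32,361.12 → $32,350; Andrade 8,962.59 → $8,950; Tam 42,076.29 → $42,100.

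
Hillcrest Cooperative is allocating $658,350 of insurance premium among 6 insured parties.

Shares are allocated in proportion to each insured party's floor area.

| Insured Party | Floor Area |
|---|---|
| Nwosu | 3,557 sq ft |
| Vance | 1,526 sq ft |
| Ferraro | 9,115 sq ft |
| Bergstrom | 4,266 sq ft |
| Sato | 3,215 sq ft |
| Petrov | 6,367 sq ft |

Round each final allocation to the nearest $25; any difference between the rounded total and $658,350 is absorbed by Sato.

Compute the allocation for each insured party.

Nwosu: $83,500 · Vance: $35,825 · Ferraro: $213,975 · Bergstrom: $100,150 · Sato: $75,450 · Petrov: $149,450

Sum of floor area: 28,046.
Raw shares: Nwosu 3,557/28,046 × $658,350 = 83,496.79; Vance 1,526/28,046 × $658,350 = 35,821.23; Ferraro 9,115/28,046 × $658,350 = 213,964.92; Bergstrom 4,266/28,046 × $658,350 = 100,139.81; Sato 3,215/28,046 × $658,350 = 75,468.70; Petrov 6,367/28,046 × $658,350 = 149,458.55.
After rounding ($25): Nwosu $83,500; Vance $35,825; Ferraro $213,975; Bergstrom $100,150; Sato $75,475; Petrov $149,450. Sum = $658,375.
Difference $658,350 − $658,375 = −$25 applied to Sato: Sato becomes $75,450.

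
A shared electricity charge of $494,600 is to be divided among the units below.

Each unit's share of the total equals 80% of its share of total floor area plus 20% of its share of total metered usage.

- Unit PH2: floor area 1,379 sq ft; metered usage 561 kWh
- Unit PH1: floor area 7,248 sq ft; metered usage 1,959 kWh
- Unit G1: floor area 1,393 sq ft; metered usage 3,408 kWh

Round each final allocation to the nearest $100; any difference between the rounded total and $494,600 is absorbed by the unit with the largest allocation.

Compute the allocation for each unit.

Floor area total 10,020; metered usage total 5,928.
Combined weights (80% floor area + 20% metered usage): Unit PH2 0.1290; Unit PH1 0.6448; Unit G1 0.2262.
Raw shares: Unit PH2 63,816.72; Unit PH1 318,906.09; Unit G1 111,877.20.
After rounding ($100): Unit PH2 $63,800; Unit PH1 $318,900; Unit G1 $111,900. Sum = $494,600.
No rounding difference to absorb.

Unit PH2: $63,800 · Unit PH1: $318,900 · Unit G1: $111,900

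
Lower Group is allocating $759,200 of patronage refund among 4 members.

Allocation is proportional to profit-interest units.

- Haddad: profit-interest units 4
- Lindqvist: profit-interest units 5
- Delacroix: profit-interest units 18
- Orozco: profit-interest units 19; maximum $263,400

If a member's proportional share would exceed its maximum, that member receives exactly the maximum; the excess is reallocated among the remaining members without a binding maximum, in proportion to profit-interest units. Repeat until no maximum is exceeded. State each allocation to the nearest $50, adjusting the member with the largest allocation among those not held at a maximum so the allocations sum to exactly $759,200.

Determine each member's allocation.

Haddad: $73,450 · Lindqvist: $91,800 · Delacroix: $330,550 · Orozco: $263,400

Total profit-interest units = 46.
Unconstrained shares: Haddad 66,017.39; Lindqvist 82,521.74; Delacroix 297,078.26; Orozco 313,582.61.
Cap binds for Orozco ($263,400); balance $495,800 reallocated over remaining profit-interest units 27.
Redistributed shares: Haddad 73,451.85 → $73,450; Lindqvist 91,814.81 → $91,800; Delacroix 330,533.33 → $330,550.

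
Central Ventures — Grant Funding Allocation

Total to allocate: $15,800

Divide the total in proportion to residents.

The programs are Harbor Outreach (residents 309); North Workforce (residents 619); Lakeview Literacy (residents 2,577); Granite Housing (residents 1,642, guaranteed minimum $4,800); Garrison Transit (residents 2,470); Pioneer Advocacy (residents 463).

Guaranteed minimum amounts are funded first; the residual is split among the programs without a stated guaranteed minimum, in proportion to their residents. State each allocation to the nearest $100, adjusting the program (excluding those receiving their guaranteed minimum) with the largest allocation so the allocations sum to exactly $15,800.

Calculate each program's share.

Minimums first: Granite Housing $4,800. Remaining pool $11,000.
Remaining pool split over remaining residents 6,438: Harbor Outreach 527.96 → $500; North Workforce 1,057.63 → $1,100; Lakeview Literacy 4,403.08 → $4,400; Garrison Transit 4,220.25 → $4,200; Pioneer Advocacy 791.08 → $800.

Harbor Outreach: $500 | North Workforce: $1,100 | Lakeview Literacy: $4,400 | Granite Housing: $4,800 | Garrison Transit: $4,200 | Pioneer Advocacy: $800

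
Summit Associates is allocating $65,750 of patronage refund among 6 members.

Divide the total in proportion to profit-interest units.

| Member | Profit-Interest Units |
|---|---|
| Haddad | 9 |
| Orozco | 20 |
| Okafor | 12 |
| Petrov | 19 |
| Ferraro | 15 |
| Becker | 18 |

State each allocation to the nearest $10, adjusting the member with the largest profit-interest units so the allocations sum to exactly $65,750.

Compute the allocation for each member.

Haddad: $6,360 · Orozco: $14,150 · Okafor: $8,480 · Petrov: $13,430 · Ferraro: $10,600 · Becker: $12,730

Profit-interest units total: 93.
Raw shares: Haddad 9/93 × $65,750 = 6,362.90; Orozco 20/93 × $65,750 = 14,139.78; Okafor 12/93 × $65,750 = 8,483.87; Petrov 19/93 × $65,750 = 13,432.80; Ferraro 15/93 × $65,750 = 10,604.84; Becker 18/93 × $65,750 = 12,725.81.
At nearest $10: Haddad $6,360; Orozco $14,140; Okafor $8,480; Petrov $13,430; Ferraro $10,600; Becker $12,730. Sum = $65,740.
Difference $65,750 − $65,740 = +$10 applied to largest profit-interest units (Orozco): Orozco becomes $14,150.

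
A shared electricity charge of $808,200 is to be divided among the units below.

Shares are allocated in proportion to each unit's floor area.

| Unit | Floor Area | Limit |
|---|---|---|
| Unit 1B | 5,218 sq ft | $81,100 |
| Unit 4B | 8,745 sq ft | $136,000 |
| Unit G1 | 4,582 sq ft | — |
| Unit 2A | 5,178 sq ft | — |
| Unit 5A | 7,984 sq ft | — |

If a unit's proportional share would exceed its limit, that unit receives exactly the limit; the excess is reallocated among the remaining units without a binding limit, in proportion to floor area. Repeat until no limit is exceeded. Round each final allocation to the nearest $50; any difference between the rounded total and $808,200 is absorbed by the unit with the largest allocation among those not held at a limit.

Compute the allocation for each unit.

Unit 1B: $81,100; Unit 4B: $136,000; Unit G1: $152,650; Unit 2A: $172,500; Unit 5A: $265,950

Floor area total: 31,707.
Pro-rata shares before constraints: Unit 1B 133,004.94; Unit 4B 222,906.90; Unit G1 116,793.53; Unit 2A 131,985.35; Unit 5A 203,509.28.
Held at cap: Unit 1B ($81,100), Unit 4B ($136,000); residual $591,100 reallocated over remaining floor area 17,744.
Redistributed shares: Unit G1 152,638.65 → $152,650; Unit 2A 172,493.00 → $172,500; Unit 5A 265,968.35 → $265,950.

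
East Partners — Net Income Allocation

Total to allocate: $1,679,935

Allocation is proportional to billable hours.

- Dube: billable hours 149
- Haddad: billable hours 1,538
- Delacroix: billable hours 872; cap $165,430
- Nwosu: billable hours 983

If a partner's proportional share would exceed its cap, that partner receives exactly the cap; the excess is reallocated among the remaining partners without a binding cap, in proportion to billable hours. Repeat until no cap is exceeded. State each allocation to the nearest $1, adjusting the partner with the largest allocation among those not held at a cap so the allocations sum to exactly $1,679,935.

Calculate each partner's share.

Dube: $84,517 · Haddad: $872,401 · Delacroix: $165,430 · Nwosu: $557,587

Total billable hours = 3,542.
Unconstrained shares: Dube 70,669.20; Haddad 729,457.94; Delacroix 413,580.84; Nwosu 466,227.02.
Cap binds for Delacroix ($165,430); balance $1,514,505 reallocated over remaining billable hours 2,670.
Redistributed shares: Dube 84,517.32 → $84,517; Haddad 872,400.26 → $872,400; Nwosu 557,587.42 → $557,587.
Rounding difference +$1 applied to Haddad → $872,401.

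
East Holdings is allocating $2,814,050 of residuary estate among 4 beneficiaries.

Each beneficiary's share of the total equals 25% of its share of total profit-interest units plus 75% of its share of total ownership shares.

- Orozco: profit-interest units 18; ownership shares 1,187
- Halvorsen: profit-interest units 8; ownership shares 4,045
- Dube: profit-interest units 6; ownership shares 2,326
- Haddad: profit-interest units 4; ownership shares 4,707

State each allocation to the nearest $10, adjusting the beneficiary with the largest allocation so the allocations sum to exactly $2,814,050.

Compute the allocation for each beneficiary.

Orozco: $556,010 · Halvorsen: $852,390 · Dube: $517,510 · Haddad: $888,140

Totals — profit-interest units 36, ownership shares 12,265.
Composite weights (25% profit-interest units + 75% ownership shares): Orozco 0.1976; Halvorsen 0.3029; Dube 0.1839; Haddad 0.3156.
Unrounded shares: Orozco 556,012.92; Halvorsen 852,391.89; Dube 517,505.67; Haddad 888,139.52.
Rounded to nearest $10: Orozco $556,010; Halvorsen $852,390; Dube $517,510; Haddad $888,140. Sum = $2,814,050.
No rounding difference to absorb.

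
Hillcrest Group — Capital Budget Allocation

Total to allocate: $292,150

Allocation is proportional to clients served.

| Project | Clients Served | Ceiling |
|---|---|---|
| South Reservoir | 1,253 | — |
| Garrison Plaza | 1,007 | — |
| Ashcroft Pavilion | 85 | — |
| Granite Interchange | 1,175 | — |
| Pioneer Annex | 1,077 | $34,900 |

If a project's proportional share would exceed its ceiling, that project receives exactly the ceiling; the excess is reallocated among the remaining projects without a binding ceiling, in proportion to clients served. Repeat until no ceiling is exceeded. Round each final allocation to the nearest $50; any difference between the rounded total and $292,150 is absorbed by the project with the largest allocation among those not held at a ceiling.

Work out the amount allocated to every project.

Sum of clients served: 4,597.
Unconstrained shares: South Reservoir 79,631.05; Garrison Plaza 63,997.18; Ashcroft Pavilion 5,401.95; Granite Interchange 74,673.97; Pioneer Annex 68,445.85.
Held at cap: Pioneer Annex ($34,900); residual $257,250 reallocated over remaining clients served 3,520.
Redistributed shares: South Reservoir 91,572.23 → $91,550; Garrison Plaza 73,593.96 → $73,600; Ashcroft Pavilion 6,212.00 → $6,200; Granite Interchange 85,871.80 → $85,850.
Rounding difference +$50 applied to South Reservoir → $91,600.

South Reservoir: $91,600 | Garrison Plaza: $73,600 | Ashcroft Pavilion: $6,200 | Granite Interchange: $85,850 | Pioneer Annex: $34,900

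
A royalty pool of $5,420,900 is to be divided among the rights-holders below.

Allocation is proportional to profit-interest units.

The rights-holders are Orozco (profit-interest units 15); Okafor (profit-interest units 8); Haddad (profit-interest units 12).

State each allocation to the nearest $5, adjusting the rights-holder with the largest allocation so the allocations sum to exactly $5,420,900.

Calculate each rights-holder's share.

Total profit-interest units = 35.
Proportional shares: Orozco 15/35 × $5,420,900 = 2,323,242.86; Okafor 8/35 × $5,420,900 = 1,239,062.86; Haddad 12/35 × $5,420,900 = 1,858,594.29.
At nearest $5: Orozco $2,323,245; Okafor $1,239,065; Haddad $1,858,595. Sum = $5,420,905.
Difference $5,420,900 − $5,420,905 = −$5 applied to largest allocation (Orozco): Orozco becomes $2,323,240.

Orozco: $2,323,240 · Okafor: $1,239,065 · Haddad: $1,858,595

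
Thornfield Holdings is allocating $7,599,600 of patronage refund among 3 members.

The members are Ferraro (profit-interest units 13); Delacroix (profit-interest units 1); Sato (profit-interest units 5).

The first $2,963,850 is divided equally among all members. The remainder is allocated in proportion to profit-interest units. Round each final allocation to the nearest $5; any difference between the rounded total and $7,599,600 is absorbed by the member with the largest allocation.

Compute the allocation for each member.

Ferraro: $4,159,780 · Delacroix: $1,231,935 · Sato: $2,207,885

First tranche $2,963,850 split equally: $987,950 each.
Remainder $4,635,750 by profit-interest units (total 19): Ferraro 3,171,828.95 → $3,171,830; Delacroix 243,986.84 → $243,985; Sato 1,219,934.21 → $1,219,935.
Totals: Ferraro $987,950 + $3,171,830 = $4,159,780; Delacroix $987,950 + $243,985 = $1,231,935; Sato $987,950 + $1,219,935 = $2,207,885.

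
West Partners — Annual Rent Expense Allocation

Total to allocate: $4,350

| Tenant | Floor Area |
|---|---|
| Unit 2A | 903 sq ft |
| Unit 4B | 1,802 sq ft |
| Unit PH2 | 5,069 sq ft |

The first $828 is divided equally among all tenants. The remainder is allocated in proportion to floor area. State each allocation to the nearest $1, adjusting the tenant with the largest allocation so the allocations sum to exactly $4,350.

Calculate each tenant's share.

$828 shared equally gives $276 per tenant.
Remainder $3,522 by floor area (total 7,774): Unit 2A 409.10 → $409; Unit 4B 816.39 → $816; Unit PH2 2,296.503 → $2,297.
Totals: Unit 2A $276 + $409 = $685; Unit 4B $276 + $816 = $1,092; Unit PH2 $276 + $2,297 = $2,573.

Unit 2A: $685; Unit 4B: $1,092; Unit PH2: $2,573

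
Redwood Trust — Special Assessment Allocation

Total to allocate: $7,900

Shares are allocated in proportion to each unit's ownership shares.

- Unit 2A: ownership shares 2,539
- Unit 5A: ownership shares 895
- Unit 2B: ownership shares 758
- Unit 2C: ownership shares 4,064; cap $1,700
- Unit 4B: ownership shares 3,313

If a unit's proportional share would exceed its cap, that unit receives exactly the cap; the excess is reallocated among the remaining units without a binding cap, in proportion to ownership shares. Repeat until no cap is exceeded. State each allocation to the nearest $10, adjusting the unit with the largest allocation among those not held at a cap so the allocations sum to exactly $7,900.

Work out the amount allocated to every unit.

Total ownership shares = 11,569.
Proportional shares (ignoring caps): Unit 2A 1,733.78; Unit 5A 611.16; Unit 2B 517.61; Unit 2C 2,775.14; Unit 4B 2,262.31.
Held at cap: Unit 2C ($1,700); residual $6,200 reallocated over remaining ownership shares 7,505.
Shares after redistribution: Unit 2A 2,097.51 → $2,100; Unit 5A 739.37 → $740; Unit 2B 626.20 → $630; Unit 4B 2,736.92 → $2,740.
Rounding difference −$10 applied to Unit 4B → $2,730.

Unit 2A: $2,100 | Unit 5A: $740 | Unit 2B: $630 | Unit 2C: $1,700 | Unit 4B: $2,730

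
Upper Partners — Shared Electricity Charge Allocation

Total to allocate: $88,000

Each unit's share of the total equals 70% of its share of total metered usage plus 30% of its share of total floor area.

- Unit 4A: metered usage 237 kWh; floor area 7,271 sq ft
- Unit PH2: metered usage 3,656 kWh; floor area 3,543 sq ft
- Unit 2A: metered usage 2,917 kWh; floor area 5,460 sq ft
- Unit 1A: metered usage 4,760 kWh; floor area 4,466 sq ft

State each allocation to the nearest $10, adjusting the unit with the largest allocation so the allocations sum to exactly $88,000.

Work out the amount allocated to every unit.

Metered usage total 11,570; floor area total 20,740.
Composite weights (70% metered usage + 30% floor area): Unit 4A 0.1195; Unit PH2 0.2724; Unit 2A 0.2555; Unit 1A 0.3526.
Proportional shares: Unit 4A 10,517.09; Unit PH2 23,974.86; Unit 2A 22,480.49; Unit 1A 31,027.57.
After rounding ($10): Unit 4A $10,520; Unit PH2 $23,970; Unit 2A $22,480; Unit 1A $31,030. Sum = $88,000.
No rounding difference to absorb.

Unit 4A: $10,520 · Unit PH2: $23,970 · Unit 2A: $22,480 · Unit 1A: $31,030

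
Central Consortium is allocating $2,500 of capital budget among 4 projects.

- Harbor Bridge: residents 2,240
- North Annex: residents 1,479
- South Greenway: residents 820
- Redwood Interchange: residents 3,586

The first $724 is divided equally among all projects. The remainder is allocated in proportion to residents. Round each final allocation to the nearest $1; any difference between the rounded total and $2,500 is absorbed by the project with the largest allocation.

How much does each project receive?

$724 shared equally gives $181 per project.
Remainder $1,776 by residents (total 8,125): Harbor Bridge 489.63 → $490; North Annex 323.29 → $323; South Greenway 179.24 → $179; Redwood Interchange 783.84 → $784.
Totals: Harbor Bridge $181 + $490 = $671; North Annex $181 + $323 = $504; South Greenway $181 + $179 = $360; Redwood Interchange $181 + $784 = $965.

Harbor Bridge: $671; North Annex: $504; South Greenway: $360; Redwood Interchange: $965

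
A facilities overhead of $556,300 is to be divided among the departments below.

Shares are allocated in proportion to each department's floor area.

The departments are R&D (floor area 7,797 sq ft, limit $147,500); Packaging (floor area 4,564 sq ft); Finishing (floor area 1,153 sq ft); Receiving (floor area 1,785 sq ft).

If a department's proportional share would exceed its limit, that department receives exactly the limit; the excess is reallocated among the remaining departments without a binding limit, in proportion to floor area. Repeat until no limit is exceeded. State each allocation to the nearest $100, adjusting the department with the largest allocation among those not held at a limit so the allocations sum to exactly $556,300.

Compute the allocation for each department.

Floor area total: 15,299.
Unconstrained shares: R&D 283,513.37; Packaging 165,955.50; Finishing 41,925.22; Receiving 64,905.91.
Held at cap: R&D ($147,500); balance $408,800 reallocated over remaining floor area 7,502.
Remaining shares: Packaging 248,702.11 → $248,700; Finishing 62,829.43 → $62,800; Receiving 97,268.46 → $97,300.

R&D: $147,500 | Packaging: $248,700 | Finishing: $62,800 | Receiving: $97,300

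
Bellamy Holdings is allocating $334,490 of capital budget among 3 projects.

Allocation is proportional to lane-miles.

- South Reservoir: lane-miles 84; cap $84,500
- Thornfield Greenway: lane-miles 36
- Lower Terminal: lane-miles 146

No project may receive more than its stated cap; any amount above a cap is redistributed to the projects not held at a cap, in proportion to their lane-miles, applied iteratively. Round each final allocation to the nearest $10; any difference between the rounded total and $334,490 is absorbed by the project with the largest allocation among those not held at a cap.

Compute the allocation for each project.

South Reservoir: $84,500 | Thornfield Greenway: $49,450 | Lower Terminal: $200,540

Sum of lane-miles: 266.
Pro-rata shares before constraints: South Reservoir 105,628.42; Thornfield Greenway 45,269.32; Lower Terminal 183,592.26.
Capped: South Reservoir ($84,500); balance $249,990 reallocated over remaining lane-miles 182.
Shares after redistribution: Thornfield Greenway 49,448.57 → $49,450; Lower Terminal 200,541.43 → $200,540.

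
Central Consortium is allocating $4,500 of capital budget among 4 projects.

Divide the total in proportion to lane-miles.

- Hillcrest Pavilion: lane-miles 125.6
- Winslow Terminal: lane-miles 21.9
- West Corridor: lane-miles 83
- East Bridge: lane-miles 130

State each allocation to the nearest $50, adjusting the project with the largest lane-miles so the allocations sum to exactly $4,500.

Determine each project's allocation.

Sum of lane-miles: 360.5.
Unrounded shares: Hillcrest Pavilion 125.6/360.5 × $4,500 = 1,567.82; Winslow Terminal 21.9/360.5 × $4,500 = 273.37; West Corridor 83/360.5 × $4,500 = 1,036.06; East Bridge 130/360.5 × $4,500 = 1,622.75.
After rounding ($50): Hillcrest Pavilion $1,550; Winslow Terminal $250; West Corridor $1,050; East Bridge $1,600. Sum = $4,450.
Difference $4,500 − $4,450 = +$50 applied to largest lane-miles (East Bridge): East Bridge becomes $1,650.

Hillcrest Pavilion: $1,550; Winslow Terminal: $250; West Corridor: $1,050; East Bridge: $1,650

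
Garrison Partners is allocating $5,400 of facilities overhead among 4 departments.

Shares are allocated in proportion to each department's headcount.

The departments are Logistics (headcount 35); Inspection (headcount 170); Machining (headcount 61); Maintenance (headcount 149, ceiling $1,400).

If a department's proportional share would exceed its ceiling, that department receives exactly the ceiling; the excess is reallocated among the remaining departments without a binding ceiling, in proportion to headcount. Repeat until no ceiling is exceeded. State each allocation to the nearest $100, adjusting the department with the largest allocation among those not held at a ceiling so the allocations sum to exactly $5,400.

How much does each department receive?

Combined headcount = 415.
Pro-rata shares before constraints: Logistics 455.42; Inspection 2,212.05; Machining 793.73; Maintenance 1,938.80.
Cap binds for Maintenance ($1,400); balance $4,000 reallocated over remaining headcount 266.
Remaining shares: Logistics 526.32 → $500; Inspection 2,556.39 → $2,600; Machining 917.29 → $900.

Logistics: $500 · Inspection: $2,600 · Machining: $900 · Maintenance: $1,400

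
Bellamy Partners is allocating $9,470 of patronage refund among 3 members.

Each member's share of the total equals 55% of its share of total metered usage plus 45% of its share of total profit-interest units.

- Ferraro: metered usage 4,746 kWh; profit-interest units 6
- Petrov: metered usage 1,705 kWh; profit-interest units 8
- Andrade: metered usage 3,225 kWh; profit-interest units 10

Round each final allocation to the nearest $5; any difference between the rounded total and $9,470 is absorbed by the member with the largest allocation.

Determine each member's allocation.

Totals — metered usage 9,676, profit-interest units 24.
Blended shares (55% metered usage + 45% profit-interest units): Ferraro 0.3823; Petrov 0.2469; Andrade 0.3708.
Raw shares: Ferraro 3,620.10; Petrov 2,338.29; Andrade 3,511.61.
Rounded to nearest $5: Ferraro $3,620; Petrov $2,340; Andrade $3,510. Sum = $9,470.
Sum already equals the total — no adjustment.

Ferraro: $3,620 · Petrov: $2,340 · Andrade: $3,510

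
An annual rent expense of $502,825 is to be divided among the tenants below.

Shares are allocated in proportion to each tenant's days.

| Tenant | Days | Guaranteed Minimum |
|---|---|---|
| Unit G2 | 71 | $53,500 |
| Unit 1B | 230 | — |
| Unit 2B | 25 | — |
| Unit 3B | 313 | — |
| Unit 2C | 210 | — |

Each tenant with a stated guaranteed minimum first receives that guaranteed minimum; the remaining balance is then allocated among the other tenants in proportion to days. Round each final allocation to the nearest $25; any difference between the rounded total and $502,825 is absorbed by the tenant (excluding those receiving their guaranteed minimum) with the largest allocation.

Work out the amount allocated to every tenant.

Guaranteed amounts: Unit G2 $53,500. Remaining pool $449,325.
Remaining pool split over remaining days 778: Unit 1B 132,833.87 → $132,825; Unit 2B 14,438.46 → $14,450; Unit 3B 180,769.57 → $180,775; Unit 2C 121,283.10 → $121,275.

Unit G2: $53,500 · Unit 1B: $132,825 · Unit 2B: $14,450 · Unit 3B: $180,775 · Unit 2C: $121,275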